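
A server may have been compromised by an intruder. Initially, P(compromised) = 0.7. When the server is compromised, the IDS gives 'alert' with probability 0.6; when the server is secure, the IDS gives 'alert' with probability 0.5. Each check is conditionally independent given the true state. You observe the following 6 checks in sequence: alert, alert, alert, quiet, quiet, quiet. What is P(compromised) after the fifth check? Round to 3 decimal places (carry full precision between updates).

0.721

After 'alert': P(compromised) = 0.6·0.7000 / (0.6·0.7000 + 0.5·0.3000) ≈ 0.7368
After 'alert': P(compromised) = 0.6·0.7368 / (0.6·0.7368 + 0.5·0.2632) ≈ 0.7706
After 'alert': P(compromised) = 0.6·0.7706 / (0.6·0.7706 + 0.5·0.2294) ≈ 0.8013
After 'quiet': P(compromised) = 0.4·0.8013 / (0.4·0.8013 + 0.5·0.1987) ≈ 0.7633
After 'quiet': P(compromised) = 0.4·0.7633 / (0.4·0.7633 + 0.5·0.2367) ≈ 0.7207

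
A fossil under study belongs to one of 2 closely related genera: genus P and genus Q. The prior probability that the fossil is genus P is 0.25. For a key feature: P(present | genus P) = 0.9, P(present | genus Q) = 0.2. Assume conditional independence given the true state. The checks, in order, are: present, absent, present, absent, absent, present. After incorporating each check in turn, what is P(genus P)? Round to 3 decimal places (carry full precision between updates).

Apply Bayes' rule sequentially, carrying P(genus P) forward.
After 'present': P(genus P) = 0.9·0.2500 / (0.9·0.2500 + 0.2·0.7500) ≈ 0.6000
After 'absent': P(genus P) = 0.1·0.6000 / (0.1·0.6000 + 0.8·0.4000) ≈ 0.1579
After 'present': P(genus P) = 0.9·0.1579 / (0.9·0.1579 + 0.2·0.8421) ≈ 0.4576
After 'absent': P(genus P) = 0.1·0.4576 / (0.1·0.4576 + 0.8·0.5424) ≈ 0.0954
After 'absent': P(genus P) = 0.1·0.0954 / (0.1·0.0954 + 0.8·0.9046) ≈ 0.0130
After 'present': P(genus P) = 0.9·0.0130 / (0.9·0.0130 + 0.2·0.9870) ≈ 0.0560

0.056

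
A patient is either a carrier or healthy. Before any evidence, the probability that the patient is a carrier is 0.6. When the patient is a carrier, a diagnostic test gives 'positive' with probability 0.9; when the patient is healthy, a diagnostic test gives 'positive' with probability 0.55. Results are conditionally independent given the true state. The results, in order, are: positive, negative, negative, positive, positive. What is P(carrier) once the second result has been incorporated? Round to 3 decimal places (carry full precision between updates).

Apply Bayes' rule sequentially, carrying P(carrier) forward.
After 'positive': P(carrier) = 0.9·0.6000 / (0.9·0.6000 + 0.55·0.4000) ≈ 0.7105
After 'negative': P(carrier) = 0.1·0.7105 / (0.1·0.7105 + 0.45·0.2895) ≈ 0.3529

0.353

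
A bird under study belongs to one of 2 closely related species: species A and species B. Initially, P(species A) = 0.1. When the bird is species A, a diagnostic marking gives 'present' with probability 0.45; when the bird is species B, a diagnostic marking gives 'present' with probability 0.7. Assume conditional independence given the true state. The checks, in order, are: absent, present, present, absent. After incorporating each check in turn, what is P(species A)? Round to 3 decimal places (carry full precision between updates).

Apply Bayes' rule sequentially, carrying P(species A) forward.
After 'absent': P(species A) = 0.55·0.1000 / (0.55·0.1000 + 0.3·0.9000) ≈ 0.1692
After 'present': P(species A) = 0.45·0.1692 / (0.45·0.1692 + 0.7·0.8308) ≈ 0.1158
After 'present': P(species A) = 0.45·0.1158 / (0.45·0.1158 + 0.7·0.8842) ≈ 0.0776
After 'absent': P(species A) = 0.55·0.0776 / (0.55·0.0776 + 0.3·0.9224) ≈ 0.1337

0.134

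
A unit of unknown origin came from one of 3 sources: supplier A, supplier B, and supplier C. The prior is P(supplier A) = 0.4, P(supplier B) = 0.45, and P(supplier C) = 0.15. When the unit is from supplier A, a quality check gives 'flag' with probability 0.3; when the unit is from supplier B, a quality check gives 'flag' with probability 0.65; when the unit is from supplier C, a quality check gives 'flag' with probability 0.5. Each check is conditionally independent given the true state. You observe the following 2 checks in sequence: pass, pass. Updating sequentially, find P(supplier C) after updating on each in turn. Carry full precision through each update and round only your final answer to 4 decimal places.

After 'pass': normaliser = 0.7·0.4000 + 0.35·0.4500 + 0.5·0.1500; P(supplier A) ≈ 0.5463, P(supplier B) ≈ 0.3073, P(supplier C) ≈ 0.1463
After 'pass': normaliser = 0.7·0.5463 + 0.35·0.3073 + 0.5·0.1463; P(supplier A) ≈ 0.6791, P(supplier B) ≈ 0.1910, P(supplier C) ≈ 0.1299

0.1299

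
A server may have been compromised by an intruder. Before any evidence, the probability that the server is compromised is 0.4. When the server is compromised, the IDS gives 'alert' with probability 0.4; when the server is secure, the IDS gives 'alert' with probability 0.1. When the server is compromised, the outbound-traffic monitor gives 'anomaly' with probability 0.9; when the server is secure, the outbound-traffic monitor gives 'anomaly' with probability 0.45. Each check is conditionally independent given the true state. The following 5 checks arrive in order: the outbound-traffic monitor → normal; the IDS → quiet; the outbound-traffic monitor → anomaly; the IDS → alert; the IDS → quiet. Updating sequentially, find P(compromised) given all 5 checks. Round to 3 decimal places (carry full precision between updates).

After the outbound-traffic monitor='normal': P(compromised) = 0.1·0.4000 / (0.1·0.4000 + 0.55·0.6000) ≈ 0.1081
After the IDS='quiet': P(compromised) = 0.6·0.1081 / (0.6·0.1081 + 0.9·0.8919) ≈ 0.0748
After the outbound-traffic monitor='anomaly': P(compromised) = 0.9·0.0748 / (0.9·0.0748 + 0.45·0.9252) ≈ 0.1391
After the IDS='alert': P(compromised) = 0.4·0.1391 / (0.4·0.1391 + 0.1·0.8609) ≈ 0.3926
After the IDS='quiet': P(compromised) = 0.6·0.3926 / (0.6·0.3926 + 0.9·0.6074) ≈ 0.3012

0.301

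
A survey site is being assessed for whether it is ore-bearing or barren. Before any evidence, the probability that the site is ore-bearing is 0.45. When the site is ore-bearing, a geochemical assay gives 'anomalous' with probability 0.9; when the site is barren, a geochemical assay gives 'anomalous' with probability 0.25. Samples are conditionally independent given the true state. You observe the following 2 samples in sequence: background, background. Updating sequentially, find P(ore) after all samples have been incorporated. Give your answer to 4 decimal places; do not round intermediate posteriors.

After 'background': P(ore) = 0.1·0.4500 / (0.1·0.4500 + 0.75·0.5500) ≈ 0.0984
After 'background': P(ore) = 0.1·0.0984 / (0.1·0.0984 + 0.75·0.9016) ≈ 0.0143

0.0143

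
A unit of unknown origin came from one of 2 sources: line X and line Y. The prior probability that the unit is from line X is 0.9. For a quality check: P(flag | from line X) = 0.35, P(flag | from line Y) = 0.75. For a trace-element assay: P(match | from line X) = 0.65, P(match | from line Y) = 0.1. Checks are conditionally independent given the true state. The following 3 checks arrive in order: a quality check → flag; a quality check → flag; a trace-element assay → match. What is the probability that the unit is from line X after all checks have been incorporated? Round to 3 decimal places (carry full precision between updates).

After a quality check='flag': P(line X) = 0.35·0.9000 / (0.35·0.9000 + 0.75·0.1000) ≈ 0.8077
After a quality check='flag': P(line X) = 0.35·0.8077 / (0.35·0.8077 + 0.75·0.1923) ≈ 0.6622
After a trace-element assay='match': P(line X) = 0.65·0.6622 / (0.65·0.6622 + 0.1·0.3378) ≈ 0.9272

0.927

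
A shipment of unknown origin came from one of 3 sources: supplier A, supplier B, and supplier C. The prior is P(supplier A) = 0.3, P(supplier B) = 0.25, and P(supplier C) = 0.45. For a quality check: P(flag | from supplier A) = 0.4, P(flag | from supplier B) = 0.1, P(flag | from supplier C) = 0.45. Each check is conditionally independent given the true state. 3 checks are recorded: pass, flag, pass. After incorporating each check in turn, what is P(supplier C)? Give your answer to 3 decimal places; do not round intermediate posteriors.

After 'pass': normaliser = 0.6·0.3000 + 0.9·0.2500 + 0.55·0.4500; P(supplier A) ≈ 0.2759, P(supplier B) ≈ 0.3448, P(supplier C) ≈ 0.3793
After 'flag': normaliser = 0.4·0.2759 + 0.1·0.3448 + 0.45·0.3793; P(supplier A) ≈ 0.3497, P(supplier B) ≈ 0.1093, P(supplier C) ≈ 0.5410
After 'pass': normaliser = 0.6·0.3497 + 0.9·0.1093 + 0.55·0.5410; P(supplier A) ≈ 0.3464, P(supplier B) ≈ 0.1624, P(supplier C) ≈ 0.4912

0.491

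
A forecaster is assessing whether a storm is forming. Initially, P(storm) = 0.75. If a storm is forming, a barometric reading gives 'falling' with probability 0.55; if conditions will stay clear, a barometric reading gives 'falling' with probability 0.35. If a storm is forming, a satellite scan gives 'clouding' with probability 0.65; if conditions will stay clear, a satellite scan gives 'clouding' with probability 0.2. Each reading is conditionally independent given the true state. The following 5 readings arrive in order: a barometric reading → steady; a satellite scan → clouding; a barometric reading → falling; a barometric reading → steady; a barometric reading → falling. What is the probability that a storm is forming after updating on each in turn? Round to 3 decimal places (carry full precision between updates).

After a barometric reading='steady': P(storm) = 0.45·0.7500 / (0.45·0.7500 + 0.65·0.2500) ≈ 0.6750
After a satellite scan='clouding': P(storm) = 0.65·0.6750 / (0.65·0.6750 + 0.2·0.3250) ≈ 0.8710
After a barometric reading='falling': P(storm) = 0.55·0.8710 / (0.55·0.8710 + 0.35·0.1290) ≈ 0.9138
After a barometric reading='steady': P(storm) = 0.45·0.9138 / (0.45·0.9138 + 0.65·0.0862) ≈ 0.8801
After a barometric reading='falling': P(storm) = 0.55·0.8801 / (0.55·0.8801 + 0.35·0.1199) ≈ 0.9203

0.920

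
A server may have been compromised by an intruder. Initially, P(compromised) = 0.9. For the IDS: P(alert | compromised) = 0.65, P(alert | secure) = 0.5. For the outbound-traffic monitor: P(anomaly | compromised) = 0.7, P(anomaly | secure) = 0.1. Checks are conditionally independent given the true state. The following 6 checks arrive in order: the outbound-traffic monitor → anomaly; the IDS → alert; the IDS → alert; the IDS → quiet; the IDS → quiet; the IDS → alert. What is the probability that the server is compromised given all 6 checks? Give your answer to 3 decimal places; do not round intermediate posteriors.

After the outbound-traffic monitor='anomaly': P(compromised) = 0.7·0.9000 / (0.7·0.9000 + 0.1·0.1000) ≈ 0.9844
After the IDS='alert': P(compromised) = 0.65·0.9844 / (0.65·0.9844 + 0.5·0.0156) ≈ 0.9879
After the IDS='alert': P(compromised) = 0.65·0.9879 / (0.65·0.9879 + 0.5·0.0121) ≈ 0.9907
After the IDS='quiet': P(compromised) = 0.35·0.9907 / (0.35·0.9907 + 0.5·0.0093) ≈ 0.9868
After the IDS='quiet': P(compromised) = 0.35·0.9868 / (0.35·0.9868 + 0.5·0.0132) ≈ 0.9812
After the IDS='alert': P(compromised) = 0.65·0.9812 / (0.65·0.9812 + 0.5·0.0188) ≈ 0.9855

0.985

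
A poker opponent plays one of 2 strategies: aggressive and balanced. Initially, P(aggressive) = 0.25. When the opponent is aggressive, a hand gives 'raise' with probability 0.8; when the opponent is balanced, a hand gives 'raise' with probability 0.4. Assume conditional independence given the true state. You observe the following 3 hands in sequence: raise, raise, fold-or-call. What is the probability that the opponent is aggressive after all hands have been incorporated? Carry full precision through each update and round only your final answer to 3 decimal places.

After 'raise': P(aggressive) = 0.8·0.2500 / (0.8·0.2500 + 0.4·0.7500) ≈ 0.4000
After 'raise': P(aggressive) = 0.8·0.4000 / (0.8·0.4000 + 0.4·0.6000) ≈ 0.5714
After 'fold-or-call': P(aggressive) = 0.2·0.5714 / (0.2·0.5714 + 0.6·0.4286) ≈ 0.3077

0.308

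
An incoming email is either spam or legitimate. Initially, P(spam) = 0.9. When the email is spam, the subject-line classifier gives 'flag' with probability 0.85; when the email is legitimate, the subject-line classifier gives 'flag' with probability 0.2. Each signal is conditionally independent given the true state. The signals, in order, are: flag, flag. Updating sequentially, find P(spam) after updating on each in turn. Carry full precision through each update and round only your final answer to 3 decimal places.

0.994

Apply Bayes' rule sequentially, carrying P(spam) forward.
After 'flag': P(spam) = 0.85·0.9000 / (0.85·0.9000 + 0.2·0.1000) ≈ 0.9745
After 'flag': P(spam) = 0.85·0.9745 / (0.85·0.9745 + 0.2·0.0255) ≈ 0.9939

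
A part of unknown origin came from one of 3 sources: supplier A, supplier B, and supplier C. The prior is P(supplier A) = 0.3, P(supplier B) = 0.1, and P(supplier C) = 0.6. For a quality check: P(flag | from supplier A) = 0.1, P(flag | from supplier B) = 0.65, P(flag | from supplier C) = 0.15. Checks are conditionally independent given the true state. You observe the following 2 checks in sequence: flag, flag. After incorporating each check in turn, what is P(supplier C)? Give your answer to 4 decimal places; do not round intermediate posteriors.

Apply Bayes' rule sequentially, carrying P(supplier C) forward.
After 'flag': normaliser = 0.1·0.3000 + 0.65·0.1000 + 0.15·0.6000; P(supplier A) ≈ 0.1622, P(supplier B) ≈ 0.3514, P(supplier C) ≈ 0.4865
After 'flag': normaliser = 0.1·0.1622 + 0.65·0.3514 + 0.15·0.4865; P(supplier A) ≈ 0.0511, P(supplier B) ≈ 0.7191, P(supplier C) ≈ 0.2298

0.2298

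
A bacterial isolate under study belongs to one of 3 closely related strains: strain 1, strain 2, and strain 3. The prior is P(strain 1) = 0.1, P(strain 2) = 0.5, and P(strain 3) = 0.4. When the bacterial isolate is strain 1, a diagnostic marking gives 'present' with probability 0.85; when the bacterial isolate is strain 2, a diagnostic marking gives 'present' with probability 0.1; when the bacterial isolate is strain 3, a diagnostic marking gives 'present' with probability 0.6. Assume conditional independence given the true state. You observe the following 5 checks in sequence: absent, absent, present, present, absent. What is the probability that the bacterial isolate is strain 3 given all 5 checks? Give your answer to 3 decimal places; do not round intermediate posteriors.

After 'absent': normaliser = 0.15·0.1000 + 0.9·0.5000 + 0.4·0.4000; P(strain 1) ≈ 0.0240, P(strain 2) ≈ 0.7200, P(strain 3) ≈ 0.2560
After 'absent': normaliser = 0.15·0.0240 + 0.9·0.7200 + 0.4·0.2560; P(strain 1) ≈ 0.0048, P(strain 2) ≈ 0.8594, P(strain 3) ≈ 0.1358
After 'present': normaliser = 0.85·0.0048 + 0.1·0.8594 + 0.6·0.1358; P(strain 1) ≈ 0.0237, P(strain 2) ≈ 0.5012, P(strain 3) ≈ 0.4752
After 'present': normaliser = 0.85·0.0237 + 0.1·0.5012 + 0.6·0.4752; P(strain 1) ≈ 0.0566, P(strain 2) ≈ 0.1410, P(strain 3) ≈ 0.8024
After 'absent': normaliser = 0.15·0.0566 + 0.9·0.1410 + 0.4·0.8024; P(strain 1) ≈ 0.0186, P(strain 2) ≈ 0.2781, P(strain 3) ≈ 0.7033

0.703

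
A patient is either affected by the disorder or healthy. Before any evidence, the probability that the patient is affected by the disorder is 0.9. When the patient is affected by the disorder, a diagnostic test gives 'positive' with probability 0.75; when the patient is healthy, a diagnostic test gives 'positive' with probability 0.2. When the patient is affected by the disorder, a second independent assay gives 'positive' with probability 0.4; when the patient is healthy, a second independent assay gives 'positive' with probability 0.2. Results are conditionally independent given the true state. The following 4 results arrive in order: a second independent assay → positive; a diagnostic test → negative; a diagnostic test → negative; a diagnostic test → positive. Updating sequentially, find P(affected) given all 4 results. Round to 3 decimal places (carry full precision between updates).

After a second independent assay='positive': P(affected) = 0.4·0.9000 / (0.4·0.9000 + 0.2·0.1000) ≈ 0.9474
After a diagnostic test='negative': P(affected) = 0.25·0.9474 / (0.25·0.9474 + 0.8·0.0526) ≈ 0.8491
After a diagnostic test='negative': P(affected) = 0.25·0.8491 / (0.25·0.8491 + 0.8·0.1509) ≈ 0.6374
After a diagnostic test='positive': P(affected) = 0.75·0.6374 / (0.75·0.6374 + 0.2·0.3626) ≈ 0.8683

0.868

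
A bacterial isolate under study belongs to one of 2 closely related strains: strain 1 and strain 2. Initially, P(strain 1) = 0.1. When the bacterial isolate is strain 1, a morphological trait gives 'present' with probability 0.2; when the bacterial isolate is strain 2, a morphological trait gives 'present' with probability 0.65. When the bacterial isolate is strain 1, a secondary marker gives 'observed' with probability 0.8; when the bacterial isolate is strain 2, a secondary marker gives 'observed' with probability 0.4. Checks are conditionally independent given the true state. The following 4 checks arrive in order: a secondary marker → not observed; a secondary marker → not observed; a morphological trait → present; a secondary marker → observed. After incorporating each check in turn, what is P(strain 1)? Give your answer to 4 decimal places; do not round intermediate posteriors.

After a secondary marker='not observed': P(strain 1) = 0.2·0.1000 / (0.2·0.1000 + 0.6·0.9000) ≈ 0.0357
After a secondary marker='not observed': P(strain 1) = 0.2·0.0357 / (0.2·0.0357 + 0.6·0.9643) ≈ 0.0122
After a morphological trait='present': P(strain 1) = 0.2·0.0122 / (0.2·0.0122 + 0.65·0.9878) ≈ 0.0038
After a secondary marker='observed': P(strain 1) = 0.8·0.0038 / (0.8·0.0038 + 0.4·0.9962) ≈ 0.0075

0.0075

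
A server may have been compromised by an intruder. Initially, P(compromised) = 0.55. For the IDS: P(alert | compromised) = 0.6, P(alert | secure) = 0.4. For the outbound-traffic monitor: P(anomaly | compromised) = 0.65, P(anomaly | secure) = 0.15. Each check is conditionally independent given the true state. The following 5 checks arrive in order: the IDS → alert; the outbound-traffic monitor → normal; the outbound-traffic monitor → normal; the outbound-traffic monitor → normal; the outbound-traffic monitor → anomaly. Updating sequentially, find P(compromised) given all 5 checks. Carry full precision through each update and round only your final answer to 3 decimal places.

After the IDS='alert': P(compromised) = 0.6·0.5500 / (0.6·0.5500 + 0.4·0.4500) ≈ 0.6471
After the outbound-traffic monitor='normal': P(compromised) = 0.35·0.6471 / (0.35·0.6471 + 0.85·0.3529) ≈ 0.4302
After the outbound-traffic monitor='normal': P(compromised) = 0.35·0.4302 / (0.35·0.4302 + 0.85·0.5698) ≈ 0.2371
After the outbound-traffic monitor='normal': P(compromised) = 0.35·0.2371 / (0.35·0.2371 + 0.85·0.7629) ≈ 0.1135
After the outbound-traffic monitor='anomaly': P(compromised) = 0.65·0.1135 / (0.65·0.1135 + 0.15·0.8865) ≈ 0.3568

0.357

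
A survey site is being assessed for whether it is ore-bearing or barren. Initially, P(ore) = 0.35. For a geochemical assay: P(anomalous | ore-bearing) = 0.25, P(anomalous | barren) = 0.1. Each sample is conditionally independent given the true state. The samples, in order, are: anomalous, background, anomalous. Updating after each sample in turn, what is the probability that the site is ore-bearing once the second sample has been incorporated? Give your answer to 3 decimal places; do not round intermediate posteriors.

0.529

Each posterior becomes the prior for the next update.
After 'anomalous': P(ore) = 0.25·0.3500 / (0.25·0.3500 + 0.1·0.6500) ≈ 0.5738
After 'background': P(ore) = 0.75·0.5738 / (0.75·0.5738 + 0.9·0.4262) ≈ 0.5287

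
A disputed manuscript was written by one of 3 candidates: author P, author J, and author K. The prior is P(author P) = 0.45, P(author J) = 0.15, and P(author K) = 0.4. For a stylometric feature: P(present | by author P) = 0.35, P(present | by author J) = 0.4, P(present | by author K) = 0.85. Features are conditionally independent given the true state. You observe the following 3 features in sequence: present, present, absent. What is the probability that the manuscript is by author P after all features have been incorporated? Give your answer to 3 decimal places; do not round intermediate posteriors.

0.383

Each posterior becomes the prior for the next update.
After 'present': normaliser = 0.35·0.4500 + 0.4·0.1500 + 0.85·0.4000; P(author P) ≈ 0.2825, P(author J) ≈ 0.1076, P(author K) ≈ 0.6099
After 'present': normaliser = 0.35·0.2825 + 0.4·0.1076 + 0.85·0.6099; P(author P) ≈ 0.1497, P(author J) ≈ 0.0652, P(author K) ≈ 0.7851
After 'absent': normaliser = 0.65·0.1497 + 0.6·0.0652 + 0.15·0.7851; P(author P) ≈ 0.3829, P(author J) ≈ 0.1539, P(author K) ≈ 0.4632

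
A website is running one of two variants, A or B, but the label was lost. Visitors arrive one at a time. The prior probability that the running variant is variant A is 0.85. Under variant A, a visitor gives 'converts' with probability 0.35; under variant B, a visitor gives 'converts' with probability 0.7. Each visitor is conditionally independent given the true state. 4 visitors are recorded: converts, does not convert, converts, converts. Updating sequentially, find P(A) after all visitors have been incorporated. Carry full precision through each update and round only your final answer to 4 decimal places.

0.6055

After 'converts': P(A) = 0.35·0.8500 / (0.35·0.8500 + 0.7·0.1500) ≈ 0.7391
After 'does not convert': P(A) = 0.65·0.7391 / (0.65·0.7391 + 0.3·0.2609) ≈ 0.8599
After 'converts': P(A) = 0.35·0.8599 / (0.35·0.8599 + 0.7·0.1401) ≈ 0.7543
After 'converts': P(A) = 0.35·0.7543 / (0.35·0.7543 + 0.7·0.2457) ≈ 0.6055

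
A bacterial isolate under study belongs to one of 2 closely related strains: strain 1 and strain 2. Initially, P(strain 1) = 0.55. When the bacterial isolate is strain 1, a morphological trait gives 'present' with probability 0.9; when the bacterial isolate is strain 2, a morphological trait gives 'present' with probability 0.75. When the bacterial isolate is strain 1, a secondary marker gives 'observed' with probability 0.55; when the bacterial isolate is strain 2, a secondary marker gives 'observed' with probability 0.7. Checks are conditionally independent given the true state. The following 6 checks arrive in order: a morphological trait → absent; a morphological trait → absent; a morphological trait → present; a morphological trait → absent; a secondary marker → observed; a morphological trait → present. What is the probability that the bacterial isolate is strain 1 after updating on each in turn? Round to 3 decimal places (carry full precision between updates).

After a morphological trait='absent': P(strain 1) = 0.1·0.5500 / (0.1·0.5500 + 0.25·0.4500) ≈ 0.3284
After a morphological trait='absent': P(strain 1) = 0.1·0.3284 / (0.1·0.3284 + 0.25·0.6716) ≈ 0.1636
After a morphological trait='present': P(strain 1) = 0.9·0.1636 / (0.9·0.1636 + 0.75·0.8364) ≈ 0.1901
After a morphological trait='absent': P(strain 1) = 0.1·0.1901 / (0.1·0.1901 + 0.25·0.8099) ≈ 0.0858
After a secondary marker='observed': P(strain 1) = 0.55·0.0858 / (0.55·0.0858 + 0.7·0.9142) ≈ 0.0687
After a morphological trait='present': P(strain 1) = 0.9·0.0687 / (0.9·0.0687 + 0.75·0.9313) ≈ 0.0813

0.081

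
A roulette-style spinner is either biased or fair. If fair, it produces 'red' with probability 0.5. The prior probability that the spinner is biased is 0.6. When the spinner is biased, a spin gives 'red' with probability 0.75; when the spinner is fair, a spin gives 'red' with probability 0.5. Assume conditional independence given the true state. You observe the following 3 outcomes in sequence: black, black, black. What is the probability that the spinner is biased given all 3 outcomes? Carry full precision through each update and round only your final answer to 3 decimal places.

0.158

After 'black': P(biased) = 0.25·0.6000 / (0.25·0.6000 + 0.5·0.4000) ≈ 0.4286
After 'black': P(biased) = 0.25·0.4286 / (0.25·0.4286 + 0.5·0.5714) ≈ 0.2727
After 'black': P(biased) = 0.25·0.2727 / (0.25·0.2727 + 0.5·0.7273) ≈ 0.1579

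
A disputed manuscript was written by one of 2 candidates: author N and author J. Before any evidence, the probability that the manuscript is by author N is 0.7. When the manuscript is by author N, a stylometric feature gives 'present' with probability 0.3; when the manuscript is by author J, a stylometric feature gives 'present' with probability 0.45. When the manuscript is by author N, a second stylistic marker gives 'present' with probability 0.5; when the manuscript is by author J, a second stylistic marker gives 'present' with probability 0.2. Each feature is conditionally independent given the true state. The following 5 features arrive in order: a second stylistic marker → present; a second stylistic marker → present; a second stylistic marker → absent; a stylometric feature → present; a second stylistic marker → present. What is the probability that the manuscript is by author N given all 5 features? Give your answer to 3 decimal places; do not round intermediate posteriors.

0.938

Apply Bayes' rule sequentially, carrying P(author N) forward.
After a second stylistic marker='present': P(author N) = 0.5·0.7000 / (0.5·0.7000 + 0.2·0.3000) ≈ 0.8537
After a second stylistic marker='present': P(author N) = 0.5·0.8537 / (0.5·0.8537 + 0.2·0.1463) ≈ 0.9358
After a second stylistic marker='absent': P(author N) = 0.5·0.9358 / (0.5·0.9358 + 0.8·0.0642) ≈ 0.9011
After a stylometric feature='present': P(author N) = 0.3·0.9011 / (0.3·0.9011 + 0.45·0.0989) ≈ 0.8587
After a second stylistic marker='present': P(author N) = 0.5·0.8587 / (0.5·0.8587 + 0.2·0.1413) ≈ 0.9382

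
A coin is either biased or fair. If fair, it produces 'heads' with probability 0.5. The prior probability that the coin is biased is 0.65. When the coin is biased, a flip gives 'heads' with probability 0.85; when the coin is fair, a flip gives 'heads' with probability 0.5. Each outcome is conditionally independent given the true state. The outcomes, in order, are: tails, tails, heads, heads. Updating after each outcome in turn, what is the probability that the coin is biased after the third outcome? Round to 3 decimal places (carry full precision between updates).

0.221

After 'tails': P(biased) = 0.15·0.6500 / (0.15·0.6500 + 0.5·0.3500) ≈ 0.3578
After 'tails': P(biased) = 0.15·0.3578 / (0.15·0.3578 + 0.5·0.6422) ≈ 0.1432
After 'heads': P(biased) = 0.85·0.1432 / (0.85·0.1432 + 0.5·0.8568) ≈ 0.2213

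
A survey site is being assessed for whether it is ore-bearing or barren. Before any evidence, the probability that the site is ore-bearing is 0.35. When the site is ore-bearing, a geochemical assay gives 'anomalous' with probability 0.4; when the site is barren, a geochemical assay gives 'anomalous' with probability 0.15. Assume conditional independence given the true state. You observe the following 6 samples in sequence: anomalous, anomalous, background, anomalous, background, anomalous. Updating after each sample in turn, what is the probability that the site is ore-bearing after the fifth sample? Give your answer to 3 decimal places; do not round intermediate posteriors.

0.836

After 'anomalous': P(ore) = 0.4·0.3500 / (0.4·0.3500 + 0.15·0.6500) ≈ 0.5895
After 'anomalous': P(ore) = 0.4·0.5895 / (0.4·0.5895 + 0.15·0.4105) ≈ 0.7929
After 'background': P(ore) = 0.6·0.7929 / (0.6·0.7929 + 0.85·0.2071) ≈ 0.7299
After 'anomalous': P(ore) = 0.4·0.7299 / (0.4·0.7299 + 0.15·0.2701) ≈ 0.8782
After 'background': P(ore) = 0.6·0.8782 / (0.6·0.8782 + 0.85·0.1218) ≈ 0.8357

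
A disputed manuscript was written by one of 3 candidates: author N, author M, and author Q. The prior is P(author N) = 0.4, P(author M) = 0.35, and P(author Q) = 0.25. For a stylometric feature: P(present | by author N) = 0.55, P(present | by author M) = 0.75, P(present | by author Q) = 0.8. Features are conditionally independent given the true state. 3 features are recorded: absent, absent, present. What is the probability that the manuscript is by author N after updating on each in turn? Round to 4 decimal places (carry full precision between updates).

0.6461

After 'absent': normaliser = 0.45·0.4000 + 0.25·0.3500 + 0.2·0.2500; P(author N) ≈ 0.5669, P(author M) ≈ 0.2756, P(author Q) ≈ 0.1575
After 'absent': normaliser = 0.45·0.5669 + 0.25·0.2756 + 0.2·0.1575; P(author N) ≈ 0.7176, P(author M) ≈ 0.1938, P(author Q) ≈ 0.0886
After 'present': normaliser = 0.55·0.7176 + 0.75·0.1938 + 0.8·0.0886; P(author N) ≈ 0.6461, P(author M) ≈ 0.2379, P(author Q) ≈ 0.1160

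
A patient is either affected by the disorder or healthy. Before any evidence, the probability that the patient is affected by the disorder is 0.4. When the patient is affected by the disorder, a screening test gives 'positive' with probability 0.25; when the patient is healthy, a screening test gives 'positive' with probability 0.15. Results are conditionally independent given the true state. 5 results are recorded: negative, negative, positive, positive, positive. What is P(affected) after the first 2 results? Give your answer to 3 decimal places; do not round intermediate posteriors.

0.342

Apply Bayes' rule sequentially, carrying P(affected) forward.
After 'negative': P(affected) = 0.75·0.4000 / (0.75·0.4000 + 0.85·0.6000) ≈ 0.3704
After 'negative': P(affected) = 0.75·0.3704 / (0.75·0.3704 + 0.85·0.6296) ≈ 0.3417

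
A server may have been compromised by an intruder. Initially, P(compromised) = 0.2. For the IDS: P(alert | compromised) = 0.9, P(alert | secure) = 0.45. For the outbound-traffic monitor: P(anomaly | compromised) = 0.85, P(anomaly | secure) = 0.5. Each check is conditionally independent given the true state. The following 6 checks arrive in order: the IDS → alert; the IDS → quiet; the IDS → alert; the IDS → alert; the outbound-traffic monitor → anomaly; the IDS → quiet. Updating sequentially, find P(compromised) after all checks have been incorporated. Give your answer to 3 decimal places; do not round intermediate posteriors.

After the IDS='alert': P(compromised) = 0.9·0.2000 / (0.9·0.2000 + 0.45·0.8000) ≈ 0.3333
After the IDS='quiet': P(compromised) = 0.1·0.3333 / (0.1·0.3333 + 0.55·0.6667) ≈ 0.0833
After the IDS='alert': P(compromised) = 0.9·0.0833 / (0.9·0.0833 + 0.45·0.9167) ≈ 0.1538
After the IDS='alert': P(compromised) = 0.9·0.1538 / (0.9·0.1538 + 0.45·0.8462) ≈ 0.2667
After the outbound-traffic monitor='anomaly': P(compromised) = 0.85·0.2667 / (0.85·0.2667 + 0.5·0.7333) ≈ 0.3820
After the IDS='quiet': P(compromised) = 0.1·0.3820 / (0.1·0.3820 + 0.55·0.6180) ≈ 0.1010

0.101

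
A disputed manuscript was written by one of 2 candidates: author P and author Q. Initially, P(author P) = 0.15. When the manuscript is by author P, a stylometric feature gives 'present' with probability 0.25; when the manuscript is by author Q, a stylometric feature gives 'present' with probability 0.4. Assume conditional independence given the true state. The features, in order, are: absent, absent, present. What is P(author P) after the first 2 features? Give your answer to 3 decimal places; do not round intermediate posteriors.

0.216

Each posterior becomes the prior for the next update.
After 'absent': P(author P) = 0.75·0.1500 / (0.75·0.1500 + 0.6·0.8500) ≈ 0.1807
After 'absent': P(author P) = 0.75·0.1807 / (0.75·0.1807 + 0.6·0.8193) ≈ 0.2161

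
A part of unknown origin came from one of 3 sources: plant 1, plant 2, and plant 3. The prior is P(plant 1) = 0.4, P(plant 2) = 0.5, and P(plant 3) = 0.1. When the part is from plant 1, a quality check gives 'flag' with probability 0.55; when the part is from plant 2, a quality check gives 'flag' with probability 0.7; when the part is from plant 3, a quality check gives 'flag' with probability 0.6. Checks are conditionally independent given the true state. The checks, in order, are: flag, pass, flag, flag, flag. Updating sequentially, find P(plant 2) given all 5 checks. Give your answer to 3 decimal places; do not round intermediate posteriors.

After 'flag': normaliser = 0.55·0.4000 + 0.7·0.5000 + 0.6·0.1000; P(plant 1) ≈ 0.3492, P(plant 2) ≈ 0.5556, P(plant 3) ≈ 0.0952
After 'pass': normaliser = 0.45·0.3492 + 0.3·0.5556 + 0.4·0.0952; P(plant 1) ≈ 0.4342, P(plant 2) ≈ 0.4605, P(plant 3) ≈ 0.1053
After 'flag': normaliser = 0.55·0.4342 + 0.7·0.4605 + 0.6·0.1053; P(plant 1) ≈ 0.3825, P(plant 2) ≈ 0.5163, P(plant 3) ≈ 0.1012
After 'flag': normaliser = 0.55·0.3825 + 0.7·0.5163 + 0.6·0.1012; P(plant 1) ≈ 0.3326, P(plant 2) ≈ 0.5714, P(plant 3) ≈ 0.0960
After 'flag': normaliser = 0.55·0.3326 + 0.7·0.5714 + 0.6·0.0960; P(plant 1) ≈ 0.2856, P(plant 2) ≈ 0.6245, P(plant 3) ≈ 0.0899

0.625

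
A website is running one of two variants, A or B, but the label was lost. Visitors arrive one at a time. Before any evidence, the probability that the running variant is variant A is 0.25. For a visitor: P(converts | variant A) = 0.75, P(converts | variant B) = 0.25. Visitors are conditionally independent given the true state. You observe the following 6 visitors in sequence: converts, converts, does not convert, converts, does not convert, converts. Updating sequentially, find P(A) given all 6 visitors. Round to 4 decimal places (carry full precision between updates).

0.7500

After 'converts': P(A) = 0.75·0.2500 / (0.75·0.2500 + 0.25·0.7500) ≈ 0.5000
After 'converts': P(A) = 0.75·0.5000 / (0.75·0.5000 + 0.25·0.5000) ≈ 0.7500
After 'does not convert': P(A) = 0.25·0.7500 / (0.25·0.7500 + 0.75·0.2500) ≈ 0.5000
After 'converts': P(A) = 0.75·0.5000 / (0.75·0.5000 + 0.25·0.5000) ≈ 0.7500
After 'does not convert': P(A) = 0.25·0.7500 / (0.25·0.7500 + 0.75·0.2500) ≈ 0.5000
After 'converts': P(A) = 0.75·0.5000 / (0.75·0.5000 + 0.25·0.5000) ≈ 0.7500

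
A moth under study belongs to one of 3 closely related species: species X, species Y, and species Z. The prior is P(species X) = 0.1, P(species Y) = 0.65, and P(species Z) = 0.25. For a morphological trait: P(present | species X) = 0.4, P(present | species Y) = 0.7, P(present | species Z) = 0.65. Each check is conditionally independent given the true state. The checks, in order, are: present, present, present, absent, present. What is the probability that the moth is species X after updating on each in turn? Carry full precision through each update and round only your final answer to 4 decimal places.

0.0240

After 'present': normaliser = 0.4·0.1000 + 0.7·0.6500 + 0.65·0.2500; P(species X) ≈ 0.0608, P(species Y) ≈ 0.6920, P(species Z) ≈ 0.2471
After 'present': normaliser = 0.4·0.0608 + 0.7·0.6920 + 0.65·0.2471; P(species X) ≈ 0.0364, P(species Y) ≈ 0.7237, P(species Z) ≈ 0.2400
After 'present': normaliser = 0.4·0.0364 + 0.7·0.7237 + 0.65·0.2400; P(species X) ≈ 0.0215, P(species Y) ≈ 0.7481, P(species Z) ≈ 0.2304
After 'absent': normaliser = 0.6·0.0215 + 0.3·0.7481 + 0.35·0.2304; P(species X) ≈ 0.0405, P(species Y) ≈ 0.7059, P(species Z) ≈ 0.2536
After 'present': normaliser = 0.4·0.0405 + 0.7·0.7059 + 0.65·0.2536; P(species X) ≈ 0.0240, P(species Y) ≈ 0.7318, P(species Z) ≈ 0.2441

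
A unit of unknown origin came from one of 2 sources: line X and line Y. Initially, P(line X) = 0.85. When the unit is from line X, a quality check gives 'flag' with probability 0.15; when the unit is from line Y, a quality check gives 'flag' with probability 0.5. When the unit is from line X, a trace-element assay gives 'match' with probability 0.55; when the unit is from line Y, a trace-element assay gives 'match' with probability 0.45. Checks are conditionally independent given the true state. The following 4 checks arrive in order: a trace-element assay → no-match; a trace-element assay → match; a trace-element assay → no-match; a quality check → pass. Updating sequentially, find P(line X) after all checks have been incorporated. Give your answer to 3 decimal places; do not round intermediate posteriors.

0.887

After a trace-element assay='no-match': P(line X) = 0.45·0.8500 / (0.45·0.8500 + 0.55·0.1500) ≈ 0.8226
After a trace-element assay='match': P(line X) = 0.55·0.8226 / (0.55·0.8226 + 0.45·0.1774) ≈ 0.8500
After a trace-element assay='no-match': P(line X) = 0.45·0.8500 / (0.45·0.8500 + 0.55·0.1500) ≈ 0.8226
After a quality check='pass': P(line X) = 0.85·0.8226 / (0.85·0.8226 + 0.5·0.1774) ≈ 0.8874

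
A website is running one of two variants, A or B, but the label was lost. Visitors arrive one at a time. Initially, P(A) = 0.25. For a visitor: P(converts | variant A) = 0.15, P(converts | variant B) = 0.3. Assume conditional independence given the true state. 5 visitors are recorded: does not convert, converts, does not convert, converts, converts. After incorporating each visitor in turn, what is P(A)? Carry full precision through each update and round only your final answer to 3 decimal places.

After 'does not convert': P(A) = 0.85·0.2500 / (0.85·0.2500 + 0.7·0.7500) ≈ 0.2881
After 'converts': P(A) = 0.15·0.2881 / (0.15·0.2881 + 0.3·0.7119) ≈ 0.1683
After 'does not convert': P(A) = 0.85·0.1683 / (0.85·0.1683 + 0.7·0.8317) ≈ 0.1973
After 'converts': P(A) = 0.15·0.1973 / (0.15·0.1973 + 0.3·0.8027) ≈ 0.1094
After 'converts': P(A) = 0.15·0.1094 / (0.15·0.1094 + 0.3·0.8906) ≈ 0.0579

0.058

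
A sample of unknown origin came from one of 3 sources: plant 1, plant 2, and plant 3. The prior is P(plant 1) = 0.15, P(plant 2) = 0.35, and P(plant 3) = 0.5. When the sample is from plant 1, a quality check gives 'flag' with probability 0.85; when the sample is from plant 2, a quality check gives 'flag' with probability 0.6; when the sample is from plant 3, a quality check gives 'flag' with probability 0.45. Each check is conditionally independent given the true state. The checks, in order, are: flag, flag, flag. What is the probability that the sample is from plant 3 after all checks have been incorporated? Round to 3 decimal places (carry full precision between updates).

After 'flag': normaliser = 0.85·0.1500 + 0.6·0.3500 + 0.45·0.5000; P(plant 1) ≈ 0.2267, P(plant 2) ≈ 0.3733, P(plant 3) ≈ 0.4000
After 'flag': normaliser = 0.85·0.2267 + 0.6·0.3733 + 0.45·0.4000; P(plant 1) ≈ 0.3229, P(plant 2) ≈ 0.3754, P(plant 3) ≈ 0.3017
After 'flag': normaliser = 0.85·0.3229 + 0.6·0.3754 + 0.45·0.3017; P(plant 1) ≈ 0.4319, P(plant 2) ≈ 0.3545, P(plant 3) ≈ 0.2136

0.214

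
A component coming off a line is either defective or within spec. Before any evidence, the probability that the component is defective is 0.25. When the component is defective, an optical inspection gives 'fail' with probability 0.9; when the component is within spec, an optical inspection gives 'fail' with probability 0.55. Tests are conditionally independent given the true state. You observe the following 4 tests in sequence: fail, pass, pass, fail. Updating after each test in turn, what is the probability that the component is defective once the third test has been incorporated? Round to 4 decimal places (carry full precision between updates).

0.0262

After 'fail': P(defective) = 0.9·0.2500 / (0.9·0.2500 + 0.55·0.7500) ≈ 0.3529
After 'pass': P(defective) = 0.1·0.3529 / (0.1·0.3529 + 0.45·0.6471) ≈ 0.1081
After 'pass': P(defective) = 0.1·0.1081 / (0.1·0.1081 + 0.45·0.8919) ≈ 0.0262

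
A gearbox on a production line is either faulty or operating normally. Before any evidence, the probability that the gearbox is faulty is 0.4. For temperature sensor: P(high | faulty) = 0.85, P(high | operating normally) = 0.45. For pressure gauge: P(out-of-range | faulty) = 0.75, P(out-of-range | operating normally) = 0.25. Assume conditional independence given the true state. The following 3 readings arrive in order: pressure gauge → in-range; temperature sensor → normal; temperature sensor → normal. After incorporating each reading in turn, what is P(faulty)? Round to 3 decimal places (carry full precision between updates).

After pressure gauge='in-range': P(faulty) = 0.25·0.4000 / (0.25·0.4000 + 0.75·0.6000) ≈ 0.1818
After temperature sensor='normal': P(faulty) = 0.15·0.1818 / (0.15·0.1818 + 0.55·0.8182) ≈ 0.0571
After temperature sensor='normal': P(faulty) = 0.15·0.0571 / (0.15·0.0571 + 0.55·0.9429) ≈ 0.0163

0.016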